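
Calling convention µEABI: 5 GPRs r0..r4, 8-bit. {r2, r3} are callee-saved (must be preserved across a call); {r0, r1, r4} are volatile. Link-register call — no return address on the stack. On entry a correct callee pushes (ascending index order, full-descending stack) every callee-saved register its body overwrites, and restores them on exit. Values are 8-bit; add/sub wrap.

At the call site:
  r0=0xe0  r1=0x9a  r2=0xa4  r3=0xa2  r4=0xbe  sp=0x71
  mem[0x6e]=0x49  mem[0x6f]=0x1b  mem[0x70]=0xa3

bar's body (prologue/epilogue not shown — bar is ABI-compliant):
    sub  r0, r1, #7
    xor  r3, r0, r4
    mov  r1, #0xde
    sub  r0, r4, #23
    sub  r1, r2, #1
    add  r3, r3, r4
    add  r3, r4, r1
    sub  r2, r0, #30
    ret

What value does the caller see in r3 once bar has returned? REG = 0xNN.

prologue: push r2 → mem[0x70]=0xa4, sp=0x70
prologue: push r3 → mem[0x6f]=0xa2, sp=0x6f
body[0] sub  r0, r1, #7 → r0=0x93
body[1] xor  r3, r0, r4 → r3=0x2d
body[2] mov  r1, #0xde → r1=0xde
body[3] sub  r0, r4, #23 → r0=0xa7
body[4] sub  r1, r2, #1 → r1=0xa3
body[5] add  r3, r3, r4 → r3=0xeb
body[6] add  r3, r4, r1 → r3=0x61
body[7] sub  r2, r0, #30 → r2=0x89
epilogue: pop r3=0xa2, sp=0x70
epilogue: pop r2=0xa4, sp=0x71
r3 is callee-saved → restored

REG = 0xa2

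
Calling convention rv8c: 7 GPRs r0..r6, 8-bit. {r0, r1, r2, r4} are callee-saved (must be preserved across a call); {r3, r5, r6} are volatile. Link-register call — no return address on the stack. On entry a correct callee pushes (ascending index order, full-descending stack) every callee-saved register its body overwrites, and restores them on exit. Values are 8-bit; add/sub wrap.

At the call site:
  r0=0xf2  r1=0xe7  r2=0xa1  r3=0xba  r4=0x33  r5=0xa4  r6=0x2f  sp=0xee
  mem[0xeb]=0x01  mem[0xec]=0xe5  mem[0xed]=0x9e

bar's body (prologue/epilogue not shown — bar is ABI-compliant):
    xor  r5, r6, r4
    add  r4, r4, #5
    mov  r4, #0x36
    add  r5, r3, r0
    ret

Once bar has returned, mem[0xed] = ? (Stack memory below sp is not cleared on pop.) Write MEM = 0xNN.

MEM = 0x33

prologue: push r4 → mem[0xed]=0x33, sp=0xed
body[0] xor  r5, r6, r4 → r5=0x1c
body[1] add  r4, r4, #5 → r4=0x38
body[2] mov  r4, #0x36 → r4=0x36
body[3] add  r5, r3, r0 → r5=0xac
epilogue: pop r4=0x33, sp=0xee
prologue pushed ['r4'] at ['0xed']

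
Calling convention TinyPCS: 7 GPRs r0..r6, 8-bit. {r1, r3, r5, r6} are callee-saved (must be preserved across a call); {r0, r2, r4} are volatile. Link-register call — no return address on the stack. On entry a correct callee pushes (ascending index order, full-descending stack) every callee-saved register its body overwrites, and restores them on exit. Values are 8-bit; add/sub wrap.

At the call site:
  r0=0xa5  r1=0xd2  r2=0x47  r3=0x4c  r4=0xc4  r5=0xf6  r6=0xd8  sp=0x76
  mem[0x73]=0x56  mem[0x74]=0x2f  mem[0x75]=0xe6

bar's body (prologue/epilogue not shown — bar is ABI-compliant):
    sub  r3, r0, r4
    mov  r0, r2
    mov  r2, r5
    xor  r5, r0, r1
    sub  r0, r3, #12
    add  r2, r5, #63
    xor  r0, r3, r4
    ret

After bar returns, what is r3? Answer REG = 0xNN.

REG = 0x4c

prologue: push r3 → mem[0x75]=0x4c, sp=0x75
prologue: push r5 → mem[0x74]=0xf6, sp=0x74
body[0] sub  r3, r0, r4 → r3=0xe1
body[1] mov  r0, r2 → r0=0x47
body[2] mov  r2, r5 → r2=0xf6
body[3] xor  r5, r0, r1 → r5=0x95
body[4] sub  r0, r3, #12 → r0=0xd5
body[5] add  r2, r5, #63 → r2=0xd4
body[6] xor  r0, r3, r4 → r0=0x25
epilogue: pop r5=0xf6, sp=0x75
epilogue: pop r3=0x4c, sp=0x76
r3 is callee-saved → restored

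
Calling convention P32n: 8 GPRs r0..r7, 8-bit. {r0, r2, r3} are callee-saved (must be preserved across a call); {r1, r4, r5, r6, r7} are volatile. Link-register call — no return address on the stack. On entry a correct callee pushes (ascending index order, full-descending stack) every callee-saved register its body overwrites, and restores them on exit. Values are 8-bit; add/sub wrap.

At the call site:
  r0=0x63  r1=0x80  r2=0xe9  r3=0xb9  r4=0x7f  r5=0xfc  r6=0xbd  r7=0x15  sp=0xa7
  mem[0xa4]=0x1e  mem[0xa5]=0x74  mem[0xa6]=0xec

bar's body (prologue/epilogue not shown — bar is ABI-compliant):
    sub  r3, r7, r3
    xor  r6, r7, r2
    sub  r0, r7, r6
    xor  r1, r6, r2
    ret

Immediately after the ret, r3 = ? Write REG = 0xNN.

REG = 0xb9

prologue: push r0 → mem[0xa6]=0x63, sp=0xa6
prologue: push r3 → mem[0xa5]=0xb9, sp=0xa5
body[0] sub  r3, r7, r3 → r3=0x5c
body[1] xor  r6, r7, r2 → r6=0xfc
body[2] sub  r0, r7, r6 → r0=0x19
body[3] xor  r1, r6, r2 → r1=0x15
epilogue: pop r3=0xb9, sp=0xa6
epilogue: pop r0=0x63, sp=0xa7
r3 is callee-saved → restored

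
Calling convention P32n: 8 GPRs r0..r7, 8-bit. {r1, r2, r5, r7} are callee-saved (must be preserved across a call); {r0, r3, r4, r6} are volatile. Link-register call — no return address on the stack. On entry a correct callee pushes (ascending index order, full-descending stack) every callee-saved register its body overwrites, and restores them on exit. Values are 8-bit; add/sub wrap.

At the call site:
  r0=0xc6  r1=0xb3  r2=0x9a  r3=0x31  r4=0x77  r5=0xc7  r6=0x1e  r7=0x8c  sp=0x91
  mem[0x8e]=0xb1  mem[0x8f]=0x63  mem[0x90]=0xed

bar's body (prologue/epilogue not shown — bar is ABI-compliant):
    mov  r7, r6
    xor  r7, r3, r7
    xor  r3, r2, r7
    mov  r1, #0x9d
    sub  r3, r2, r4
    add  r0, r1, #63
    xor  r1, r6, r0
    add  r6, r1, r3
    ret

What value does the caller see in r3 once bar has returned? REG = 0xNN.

REG = 0x23

prologue: push r1 -> mem[0x90]=0xb3, sp=0x90
prologue: push r7 -> mem[0x8f]=0x8c, sp=0x8f
body[0] mov  r7, r6 -> r7=0x1e
body[1] xor  r7, r3, r7 -> r7=0x2f
body[2] xor  r3, r2, r7 -> r3=0xb5
body[3] mov  r1, #0x9d -> r1=0x9d
body[4] sub  r3, r2, r4 -> r3=0x23
body[5] add  r0, r1, #63 -> r0=0xdc
body[6] xor  r1, r6, r0 -> r1=0xc2
body[7] add  r6, r1, r3 -> r6=0xe5
epilogue: pop r7=0x8c, sp=0x90
epilogue: pop r1=0xb3, sp=0x91
r3 is caller-saved -> body value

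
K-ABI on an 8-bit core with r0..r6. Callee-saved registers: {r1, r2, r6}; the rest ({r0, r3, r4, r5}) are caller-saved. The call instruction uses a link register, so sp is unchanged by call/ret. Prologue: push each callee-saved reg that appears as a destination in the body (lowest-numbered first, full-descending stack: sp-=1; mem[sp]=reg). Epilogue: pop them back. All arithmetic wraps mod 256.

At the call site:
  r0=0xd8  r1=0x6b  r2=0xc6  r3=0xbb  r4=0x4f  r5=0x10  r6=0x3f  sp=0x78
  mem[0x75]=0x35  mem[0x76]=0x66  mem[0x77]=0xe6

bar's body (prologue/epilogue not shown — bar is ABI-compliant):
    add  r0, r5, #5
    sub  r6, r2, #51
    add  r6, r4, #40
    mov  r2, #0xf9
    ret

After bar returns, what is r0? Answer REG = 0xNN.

REG = 0x15

prologue: push r2 → mem[0x77]=0xc6, sp=0x77
prologue: push r6 → mem[0x76]=0x3f, sp=0x76
body[0] add  r0, r5, #5 → r0=0x15
body[1] sub  r6, r2, #51 → r6=0x93
body[2] add  r6, r4, #40 → r6=0x77
body[3] mov  r2, #0xf9 → r2=0xf9
epilogue: pop r6=0x3f, sp=0x77
epilogue: pop r2=0xc6, sp=0x78
r0 is caller-saved → body value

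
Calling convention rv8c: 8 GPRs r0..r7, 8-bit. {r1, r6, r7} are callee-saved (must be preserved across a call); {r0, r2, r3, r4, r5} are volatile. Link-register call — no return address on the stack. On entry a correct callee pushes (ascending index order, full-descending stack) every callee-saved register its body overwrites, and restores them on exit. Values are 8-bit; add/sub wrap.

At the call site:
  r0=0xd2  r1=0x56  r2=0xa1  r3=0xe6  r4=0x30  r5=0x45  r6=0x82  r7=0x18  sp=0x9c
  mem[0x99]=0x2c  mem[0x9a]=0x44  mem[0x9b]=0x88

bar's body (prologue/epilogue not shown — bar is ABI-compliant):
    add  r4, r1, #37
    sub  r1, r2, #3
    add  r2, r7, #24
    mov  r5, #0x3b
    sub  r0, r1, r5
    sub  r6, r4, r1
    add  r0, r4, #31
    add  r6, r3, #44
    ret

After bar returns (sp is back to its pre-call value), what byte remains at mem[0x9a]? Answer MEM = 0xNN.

MEM = 0x82

prologue: push r1 -> mem[0x9b]=0x56, sp=0x9b
prologue: push r6 -> mem[0x9a]=0x82, sp=0x9a
body[0] add  r4, r1, #37 -> r4=0x7b
body[1] sub  r1, r2, #3 -> r1=0x9e
body[2] add  r2, r7, #24 -> r2=0x30
body[3] mov  r5, #0x3b -> r5=0x3b
body[4] sub  r0, r1, r5 -> r0=0x63
body[5] sub  r6, r4, r1 -> r6=0xdd
body[6] add  r0, r4, #31 -> r0=0x9a
body[7] add  r6, r3, #44 -> r6=0x12
epilogue: pop r6=0x82, sp=0x9b
epilogue: pop r1=0x56, sp=0x9c
prologue pushed ['r1', 'r6'] at ['0x9b', '0x9a']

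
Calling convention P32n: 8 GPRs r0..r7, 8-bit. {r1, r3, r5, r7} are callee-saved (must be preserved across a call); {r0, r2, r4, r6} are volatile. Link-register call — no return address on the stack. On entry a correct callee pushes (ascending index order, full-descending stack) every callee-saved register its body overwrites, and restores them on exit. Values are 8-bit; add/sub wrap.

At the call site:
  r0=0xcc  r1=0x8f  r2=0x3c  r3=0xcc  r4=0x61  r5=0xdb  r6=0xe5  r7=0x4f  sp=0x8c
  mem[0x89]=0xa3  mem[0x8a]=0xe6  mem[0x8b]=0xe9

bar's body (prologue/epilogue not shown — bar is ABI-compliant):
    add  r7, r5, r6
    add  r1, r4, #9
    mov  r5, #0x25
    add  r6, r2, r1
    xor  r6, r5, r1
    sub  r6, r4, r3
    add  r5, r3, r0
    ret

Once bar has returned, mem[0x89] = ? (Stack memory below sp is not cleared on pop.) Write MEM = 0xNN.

prologue: push r1 → mem[0x8b]=0x8f, sp=0x8b
prologue: push r5 → mem[0x8a]=0xdb, sp=0x8a
prologue: push r7 → mem[0x89]=0x4f, sp=0x89
body[0] add  r7, r5, r6 → r7=0xc0
body[1] add  r1, r4, #9 → r1=0x6a
body[2] mov  r5, #0x25 → r5=0x25
body[3] add  r6, r2, r1 → r6=0xa6
body[4] xor  r6, r5, r1 → r6=0x4f
body[5] sub  r6, r4, r3 → r6=0x95
body[6] add  r5, r3, r0 → r5=0x98
epilogue: pop r7=0x4f, sp=0x8a
epilogue: pop r5=0xdb, sp=0x8b
epilogue: pop r1=0x8f, sp=0x8c
prologue pushed ['r1', 'r5', 'r7'] at ['0x8b', '0x8a', '0x89']

MEM = 0x4f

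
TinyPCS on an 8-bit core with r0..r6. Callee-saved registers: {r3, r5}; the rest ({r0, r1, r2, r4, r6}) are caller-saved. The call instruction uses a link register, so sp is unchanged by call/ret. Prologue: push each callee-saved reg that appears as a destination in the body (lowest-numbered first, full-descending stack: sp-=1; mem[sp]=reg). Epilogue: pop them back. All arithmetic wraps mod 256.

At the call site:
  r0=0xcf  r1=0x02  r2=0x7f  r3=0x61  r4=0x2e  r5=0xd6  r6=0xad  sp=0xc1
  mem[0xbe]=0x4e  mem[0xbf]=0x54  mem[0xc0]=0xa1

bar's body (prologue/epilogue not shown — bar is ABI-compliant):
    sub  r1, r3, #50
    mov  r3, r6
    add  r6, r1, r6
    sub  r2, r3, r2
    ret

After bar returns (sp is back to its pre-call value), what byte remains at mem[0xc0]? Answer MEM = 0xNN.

MEM = 0x61

prologue: push r3 -> mem[0xc0]=0x61, sp=0xc0
body[0] sub  r1, r3, #50 -> r1=0x2f
body[1] mov  r3, r6 -> r3=0xad
body[2] add  r6, r1, r6 -> r6=0xdc
body[3] sub  r2, r3, r2 -> r2=0x2e
epilogue: pop r3=0x61, sp=0xc1
prologue pushed ['r3'] at ['0xc0']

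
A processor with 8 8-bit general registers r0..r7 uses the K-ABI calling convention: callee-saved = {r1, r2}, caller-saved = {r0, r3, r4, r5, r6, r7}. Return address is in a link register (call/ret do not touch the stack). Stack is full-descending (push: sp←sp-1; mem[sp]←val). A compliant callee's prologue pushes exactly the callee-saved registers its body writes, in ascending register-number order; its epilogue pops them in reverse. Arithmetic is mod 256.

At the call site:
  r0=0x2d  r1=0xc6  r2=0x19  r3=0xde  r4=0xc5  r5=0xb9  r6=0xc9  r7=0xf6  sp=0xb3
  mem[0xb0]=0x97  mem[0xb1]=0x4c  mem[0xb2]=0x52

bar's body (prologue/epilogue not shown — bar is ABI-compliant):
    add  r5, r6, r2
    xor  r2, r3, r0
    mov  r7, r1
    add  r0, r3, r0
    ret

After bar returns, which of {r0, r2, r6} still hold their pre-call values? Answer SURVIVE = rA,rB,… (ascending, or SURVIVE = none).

SURVIVE = r2,r6

prologue: push r2 -> mem[0xb2]=0x19, sp=0xb2
body[0] add  r5, r6, r2 -> r5=0xe2
body[1] xor  r2, r3, r0 -> r2=0xf3
body[2] mov  r7, r1 -> r7=0xc6
body[3] add  r0, r3, r0 -> r0=0x0b
epilogue: pop r2=0x19, sp=0xb3
r0: caller-saved, written=True
r2: callee-saved, written=True
r6: caller-saved, written=False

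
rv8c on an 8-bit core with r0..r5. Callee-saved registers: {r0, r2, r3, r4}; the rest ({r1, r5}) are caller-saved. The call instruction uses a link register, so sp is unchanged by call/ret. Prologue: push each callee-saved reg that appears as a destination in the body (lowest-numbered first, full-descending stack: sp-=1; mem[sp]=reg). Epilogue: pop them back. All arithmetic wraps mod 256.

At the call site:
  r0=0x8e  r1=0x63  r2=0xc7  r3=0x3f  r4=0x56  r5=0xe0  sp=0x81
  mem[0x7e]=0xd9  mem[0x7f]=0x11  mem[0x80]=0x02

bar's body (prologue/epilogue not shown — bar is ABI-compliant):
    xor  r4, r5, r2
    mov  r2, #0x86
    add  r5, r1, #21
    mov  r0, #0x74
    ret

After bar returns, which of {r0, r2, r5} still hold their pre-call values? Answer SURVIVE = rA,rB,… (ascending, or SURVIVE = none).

SURVIVE = r0,r2

prologue: push r0 -> mem[0x80]=0x8e, sp=0x80
prologue: push r2 -> mem[0x7f]=0xc7, sp=0x7f
prologue: push r4 -> mem[0x7e]=0x56, sp=0x7e
body[0] xor  r4, r5, r2 -> r4=0x27
body[1] mov  r2, #0x86 -> r2=0x86
body[2] add  r5, r1, #21 -> r5=0x78
body[3] mov  r0, #0x74 -> r0=0x74
epilogue: pop r4=0x56, sp=0x7f
epilogue: pop r2=0xc7, sp=0x80
epilogue: pop r0=0x8e, sp=0x81
r0: callee-saved, written=True
r2: callee-saved, written=True
r5: caller-saved, written=True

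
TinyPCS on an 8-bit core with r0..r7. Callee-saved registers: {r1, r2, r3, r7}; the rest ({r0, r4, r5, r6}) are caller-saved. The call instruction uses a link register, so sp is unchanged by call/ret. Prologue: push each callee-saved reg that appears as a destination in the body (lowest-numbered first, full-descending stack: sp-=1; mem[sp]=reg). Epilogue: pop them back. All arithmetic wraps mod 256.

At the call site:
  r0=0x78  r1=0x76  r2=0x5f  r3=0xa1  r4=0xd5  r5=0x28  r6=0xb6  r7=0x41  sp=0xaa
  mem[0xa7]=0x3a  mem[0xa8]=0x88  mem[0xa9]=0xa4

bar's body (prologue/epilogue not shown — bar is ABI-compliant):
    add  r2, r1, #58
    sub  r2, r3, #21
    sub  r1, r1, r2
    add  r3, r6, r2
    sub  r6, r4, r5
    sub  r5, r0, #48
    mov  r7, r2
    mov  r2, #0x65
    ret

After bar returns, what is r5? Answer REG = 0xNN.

REG = 0x48

prologue: push r1 -> mem[0xa9]=0x76, sp=0xa9
prologue: push r2 -> mem[0xa8]=0x5f, sp=0xa8
prologue: push r3 -> mem[0xa7]=0xa1, sp=0xa7
prologue: push r7 -> mem[0xa6]=0x41, sp=0xa6
body[0] add  r2, r1, #58 -> r2=0xb0
body[1] sub  r2, r3, #21 -> r2=0x8c
body[2] sub  r1, r1, r2 -> r1=0xea
body[3] add  r3, r6, r2 -> r3=0x42
body[4] sub  r6, r4, r5 -> r6=0xad
body[5] sub  r5, r0, #48 -> r5=0x48
body[6] mov  r7, r2 -> r7=0x8c
body[7] mov  r2, #0x65 -> r2=0x65
epilogue: pop r7=0x41, sp=0xa7
epilogue: pop r3=0xa1, sp=0xa8
epilogue: pop r2=0x5f, sp=0xa9
epilogue: pop r1=0x76, sp=0xaa
r5 is caller-saved -> body value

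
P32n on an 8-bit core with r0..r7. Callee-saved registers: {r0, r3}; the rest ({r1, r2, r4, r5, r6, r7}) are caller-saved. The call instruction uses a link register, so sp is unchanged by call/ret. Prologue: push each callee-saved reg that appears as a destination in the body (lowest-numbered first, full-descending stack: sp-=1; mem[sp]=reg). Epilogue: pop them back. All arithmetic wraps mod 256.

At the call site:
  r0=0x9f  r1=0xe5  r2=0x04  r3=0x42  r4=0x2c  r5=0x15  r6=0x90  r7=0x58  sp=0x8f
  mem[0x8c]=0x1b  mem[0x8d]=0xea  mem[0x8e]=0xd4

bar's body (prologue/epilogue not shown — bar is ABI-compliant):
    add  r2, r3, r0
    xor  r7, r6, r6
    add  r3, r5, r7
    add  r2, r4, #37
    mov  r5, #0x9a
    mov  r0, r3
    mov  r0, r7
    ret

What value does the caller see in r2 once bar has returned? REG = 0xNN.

prologue: push r0 → mem[0x8e]=0x9f, sp=0x8e
prologue: push r3 → mem[0x8d]=0x42, sp=0x8d
body[0] add  r2, r3, r0 → r2=0xe1
body[1] xor  r7, r6, r6 → r7=0x00
body[2] add  r3, r5, r7 → r3=0x15
body[3] add  r2, r4, #37 → r2=0x51
body[4] mov  r5, #0x9a → r5=0x9a
body[5] mov  r0, r3 → r0=0x15
body[6] mov  r0, r7 → r0=0x00
epilogue: pop r3=0x42, sp=0x8e
epilogue: pop r0=0x9f, sp=0x8f
r2 is caller-saved → body value

REG = 0x51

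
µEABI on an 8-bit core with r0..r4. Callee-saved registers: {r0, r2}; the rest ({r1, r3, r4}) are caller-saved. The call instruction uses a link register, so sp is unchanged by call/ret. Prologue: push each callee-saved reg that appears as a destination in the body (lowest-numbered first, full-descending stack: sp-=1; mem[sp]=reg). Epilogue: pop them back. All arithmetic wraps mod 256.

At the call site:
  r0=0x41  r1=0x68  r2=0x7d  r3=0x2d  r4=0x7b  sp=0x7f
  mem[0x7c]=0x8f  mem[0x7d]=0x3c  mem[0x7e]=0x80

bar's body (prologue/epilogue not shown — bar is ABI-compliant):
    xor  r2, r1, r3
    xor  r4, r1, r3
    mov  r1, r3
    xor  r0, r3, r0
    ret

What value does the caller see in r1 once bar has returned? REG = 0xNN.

REG = 0x2d

prologue: push r0 → mem[0x7e]=0x41, sp=0x7e
prologue: push r2 → mem[0x7d]=0x7d, sp=0x7d
body[0] xor  r2, r1, r3 → r2=0x45
body[1] xor  r4, r1, r3 → r4=0x45
body[2] mov  r1, r3 → r1=0x2d
body[3] xor  r0, r3, r0 → r0=0x6c
epilogue: pop r2=0x7d, sp=0x7e
epilogue: pop r0=0x41, sp=0x7f
r1 is caller-saved → body value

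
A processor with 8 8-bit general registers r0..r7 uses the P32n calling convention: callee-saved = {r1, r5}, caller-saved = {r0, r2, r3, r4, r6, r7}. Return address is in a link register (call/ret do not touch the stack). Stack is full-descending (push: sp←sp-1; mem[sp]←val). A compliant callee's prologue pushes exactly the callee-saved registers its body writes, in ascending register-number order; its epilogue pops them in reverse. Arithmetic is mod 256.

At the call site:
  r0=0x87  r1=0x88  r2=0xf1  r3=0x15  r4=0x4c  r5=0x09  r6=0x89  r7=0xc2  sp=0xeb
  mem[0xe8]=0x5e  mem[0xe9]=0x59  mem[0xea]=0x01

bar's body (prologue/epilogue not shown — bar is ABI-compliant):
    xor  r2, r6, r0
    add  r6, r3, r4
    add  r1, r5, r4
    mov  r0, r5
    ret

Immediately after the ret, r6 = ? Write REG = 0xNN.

prologue: push r1 → mem[0xea]=0x88, sp=0xea
body[0] xor  r2, r6, r0 → r2=0x0e
body[1] add  r6, r3, r4 → r6=0x61
body[2] add  r1, r5, r4 → r1=0x55
body[3] mov  r0, r5 → r0=0x09
epilogue: pop r1=0x88, sp=0xeb
r6 is caller-saved → body value

REG = 0x61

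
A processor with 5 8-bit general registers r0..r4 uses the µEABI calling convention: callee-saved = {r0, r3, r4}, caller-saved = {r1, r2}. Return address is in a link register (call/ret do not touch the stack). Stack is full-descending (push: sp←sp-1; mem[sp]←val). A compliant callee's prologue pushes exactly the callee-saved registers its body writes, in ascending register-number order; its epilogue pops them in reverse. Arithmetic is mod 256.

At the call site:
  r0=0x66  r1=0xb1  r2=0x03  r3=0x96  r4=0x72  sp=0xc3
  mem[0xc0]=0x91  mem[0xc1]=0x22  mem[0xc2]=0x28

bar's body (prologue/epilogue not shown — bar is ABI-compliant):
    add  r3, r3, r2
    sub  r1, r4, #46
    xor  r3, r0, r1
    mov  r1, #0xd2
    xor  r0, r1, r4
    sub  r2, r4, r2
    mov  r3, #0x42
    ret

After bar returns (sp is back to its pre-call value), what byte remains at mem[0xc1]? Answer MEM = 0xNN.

MEM = 0x96

prologue: push r0 → mem[0xc2]=0x66, sp=0xc2
prologue: push r3 → mem[0xc1]=0x96, sp=0xc1
body[0] add  r3, r3, r2 → r3=0x99
body[1] sub  r1, r4, #46 → r1=0x44
body[2] xor  r3, r0, r1 → r3=0x22
body[3] mov  r1, #0xd2 → r1=0xd2
body[4] xor  r0, r1, r4 → r0=0xa0
body[5] sub  r2, r4, r2 → r2=0x6f
body[6] mov  r3, #0x42 → r3=0x42
epilogue: pop r3=0x96, sp=0xc2
epilogue: pop r0=0x66, sp=0xc3
prologue pushed ['r0', 'r3'] at ['0xc2', '0xc1']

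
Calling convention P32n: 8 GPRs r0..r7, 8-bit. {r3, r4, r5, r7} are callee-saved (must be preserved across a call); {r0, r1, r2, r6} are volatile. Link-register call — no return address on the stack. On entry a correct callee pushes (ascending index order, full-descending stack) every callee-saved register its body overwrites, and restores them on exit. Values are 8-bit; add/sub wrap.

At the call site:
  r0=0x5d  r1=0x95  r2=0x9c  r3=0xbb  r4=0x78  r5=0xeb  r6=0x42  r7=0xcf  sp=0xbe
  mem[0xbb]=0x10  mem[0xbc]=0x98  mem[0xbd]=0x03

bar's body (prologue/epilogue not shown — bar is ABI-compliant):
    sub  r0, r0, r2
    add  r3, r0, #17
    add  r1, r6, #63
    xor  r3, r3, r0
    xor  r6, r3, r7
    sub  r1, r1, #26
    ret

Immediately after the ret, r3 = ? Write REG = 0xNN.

REG = 0xbb

prologue: push r3 -> mem[0xbd]=0xbb, sp=0xbd
body[0] sub  r0, r0, r2 -> r0=0xc1
body[1] add  r3, r0, #17 -> r3=0xd2
body[2] add  r1, r6, #63 -> r1=0x81
body[3] xor  r3, r3, r0 -> r3=0x13
body[4] xor  r6, r3, r7 -> r6=0xdc
body[5] sub  r1, r1, #26 -> r1=0x67
epilogue: pop r3=0xbb, sp=0xbe
r3 is callee-saved -> restored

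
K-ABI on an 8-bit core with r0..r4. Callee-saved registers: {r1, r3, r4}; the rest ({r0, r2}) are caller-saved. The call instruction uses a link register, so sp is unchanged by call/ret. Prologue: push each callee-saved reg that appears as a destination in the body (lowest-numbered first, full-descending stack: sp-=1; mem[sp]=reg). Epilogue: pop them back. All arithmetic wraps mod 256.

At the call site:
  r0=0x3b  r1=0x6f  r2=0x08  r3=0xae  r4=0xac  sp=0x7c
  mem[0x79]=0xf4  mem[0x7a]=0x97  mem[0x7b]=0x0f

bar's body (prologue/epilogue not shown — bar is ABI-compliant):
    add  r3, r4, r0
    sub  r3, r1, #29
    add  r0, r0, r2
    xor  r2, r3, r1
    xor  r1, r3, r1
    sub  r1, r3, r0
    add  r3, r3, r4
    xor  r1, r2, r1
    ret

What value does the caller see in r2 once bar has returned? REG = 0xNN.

REG = 0x3d

prologue: push r1 → mem[0x7b]=0x6f, sp=0x7b
prologue: push r3 → mem[0x7a]=0xae, sp=0x7a
body[0] add  r3, r4, r0 → r3=0xe7
body[1] sub  r3, r1, #29 → r3=0x52
body[2] add  r0, r0, r2 → r0=0x43
body[3] xor  r2, r3, r1 → r2=0x3d
body[4] xor  r1, r3, r1 → r1=0x3d
body[5] sub  r1, r3, r0 → r1=0x0f
body[6] add  r3, r3, r4 → r3=0xfe
body[7] xor  r1, r2, r1 → r1=0x32
epilogue: pop r3=0xae, sp=0x7b
epilogue: pop r1=0x6f, sp=0x7c
r2 is caller-saved → body value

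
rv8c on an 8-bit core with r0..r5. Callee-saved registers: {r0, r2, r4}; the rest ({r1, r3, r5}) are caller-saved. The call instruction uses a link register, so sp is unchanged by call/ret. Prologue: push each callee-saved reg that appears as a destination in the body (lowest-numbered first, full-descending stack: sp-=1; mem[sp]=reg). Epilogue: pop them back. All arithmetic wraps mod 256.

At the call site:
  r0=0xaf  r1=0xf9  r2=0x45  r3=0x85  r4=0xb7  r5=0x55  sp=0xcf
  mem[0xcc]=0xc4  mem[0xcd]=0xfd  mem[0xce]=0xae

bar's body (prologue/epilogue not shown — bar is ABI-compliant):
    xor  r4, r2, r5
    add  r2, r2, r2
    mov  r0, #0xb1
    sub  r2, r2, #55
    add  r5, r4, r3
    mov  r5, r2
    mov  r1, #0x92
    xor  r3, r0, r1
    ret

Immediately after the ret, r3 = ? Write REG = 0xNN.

prologue: push r0 -> mem[0xce]=0xaf, sp=0xce
prologue: push r2 -> mem[0xcd]=0x45, sp=0xcd
prologue: push r4 -> mem[0xcc]=0xb7, sp=0xcc
body[0] xor  r4, r2, r5 -> r4=0x10
body[1] add  r2, r2, r2 -> r2=0x8a
body[2] mov  r0, #0xb1 -> r0=0xb1
body[3] sub  r2, r2, #55 -> r2=0x53
body[4] add  r5, r4, r3 -> r5=0x95
body[5] mov  r5, r2 -> r5=0x53
body[6] mov  r1, #0x92 -> r1=0x92
body[7] xor  r3, r0, r1 -> r3=0x23
epilogue: pop r4=0xb7, sp=0xcd
epilogue: pop r2=0x45, sp=0xce
epilogue: pop r0=0xaf, sp=0xcf
r3 is caller-saved -> body value

REG = 0x23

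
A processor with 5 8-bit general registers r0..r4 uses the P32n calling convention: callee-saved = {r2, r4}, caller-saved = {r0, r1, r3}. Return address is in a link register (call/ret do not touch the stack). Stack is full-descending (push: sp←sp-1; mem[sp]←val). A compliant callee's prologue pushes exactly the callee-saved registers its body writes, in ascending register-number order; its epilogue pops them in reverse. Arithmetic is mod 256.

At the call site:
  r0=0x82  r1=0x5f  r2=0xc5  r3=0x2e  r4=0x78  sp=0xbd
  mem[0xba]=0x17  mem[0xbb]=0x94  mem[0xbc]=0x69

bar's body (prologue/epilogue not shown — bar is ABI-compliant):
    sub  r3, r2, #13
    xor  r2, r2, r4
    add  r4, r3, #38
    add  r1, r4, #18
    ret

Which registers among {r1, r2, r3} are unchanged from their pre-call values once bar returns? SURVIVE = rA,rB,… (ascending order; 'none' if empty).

SURVIVE = r2

prologue: push r2 → mem[0xbc]=0xc5, sp=0xbc
prologue: push r4 → mem[0xbb]=0x78, sp=0xbb
body[0] sub  r3, r2, #13 → r3=0xb8
body[1] xor  r2, r2, r4 → r2=0xbd
body[2] add  r4, r3, #38 → r4=0xde
body[3] add  r1, r4, #18 → r1=0xf0
epilogue: pop r4=0x78, sp=0xbc
epilogue: pop r2=0xc5, sp=0xbd
r1: caller-saved, written=True
r2: callee-saved, written=True
r3: caller-saved, written=True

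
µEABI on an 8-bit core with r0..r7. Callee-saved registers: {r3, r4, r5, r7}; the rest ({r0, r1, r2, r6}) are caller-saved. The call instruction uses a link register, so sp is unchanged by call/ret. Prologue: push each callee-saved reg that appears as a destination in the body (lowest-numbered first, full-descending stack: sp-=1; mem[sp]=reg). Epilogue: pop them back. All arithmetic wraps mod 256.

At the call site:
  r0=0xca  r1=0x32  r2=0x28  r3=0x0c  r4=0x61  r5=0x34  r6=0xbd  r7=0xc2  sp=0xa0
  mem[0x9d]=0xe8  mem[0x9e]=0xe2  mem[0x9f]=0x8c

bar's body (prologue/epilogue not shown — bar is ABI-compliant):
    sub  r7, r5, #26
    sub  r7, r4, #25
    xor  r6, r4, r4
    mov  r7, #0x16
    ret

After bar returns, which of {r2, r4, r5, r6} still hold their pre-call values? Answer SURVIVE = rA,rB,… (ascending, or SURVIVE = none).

SURVIVE = r2,r4,r5

prologue: push r7 → mem[0x9f]=0xc2, sp=0x9f
body[0] sub  r7, r5, #26 → r7=0x1a
body[1] sub  r7, r4, #25 → r7=0x48
body[2] xor  r6, r4, r4 → r6=0x00
body[3] mov  r7, #0x16 → r7=0x16
epilogue: pop r7=0xc2, sp=0xa0
r2: caller-saved, written=False
r4: callee-saved, written=False
r5: callee-saved, written=False
r6: caller-saved, written=True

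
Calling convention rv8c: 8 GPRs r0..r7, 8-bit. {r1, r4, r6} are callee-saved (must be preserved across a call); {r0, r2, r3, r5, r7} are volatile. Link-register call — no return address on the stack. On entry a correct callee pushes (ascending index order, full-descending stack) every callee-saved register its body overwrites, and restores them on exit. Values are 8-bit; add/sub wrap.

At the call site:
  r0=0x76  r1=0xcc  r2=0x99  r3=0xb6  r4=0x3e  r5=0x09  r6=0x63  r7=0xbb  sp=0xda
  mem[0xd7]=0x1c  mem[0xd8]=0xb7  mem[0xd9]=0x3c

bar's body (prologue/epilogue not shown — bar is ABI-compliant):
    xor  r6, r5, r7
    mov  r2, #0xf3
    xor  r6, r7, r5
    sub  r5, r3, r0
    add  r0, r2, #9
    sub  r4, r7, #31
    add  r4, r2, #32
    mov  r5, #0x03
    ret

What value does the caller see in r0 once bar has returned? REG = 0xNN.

REG = 0xfc

prologue: push r4 → mem[0xd9]=0x3e, sp=0xd9
prologue: push r6 → mem[0xd8]=0x63, sp=0xd8
body[0] xor  r6, r5, r7 → r6=0xb2
body[1] mov  r2, #0xf3 → r2=0xf3
body[2] xor  r6, r7, r5 → r6=0xb2
body[3] sub  r5, r3, r0 → r5=0x40
body[4] add  r0, r2, #9 → r0=0xfc
body[5] sub  r4, r7, #31 → r4=0x9c
body[6] add  r4, r2, #32 → r4=0x13
body[7] mov  r5, #0x03 → r5=0x03
epilogue: pop r6=0x63, sp=0xd9
epilogue: pop r4=0x3e, sp=0xda
r0 is caller-saved → body value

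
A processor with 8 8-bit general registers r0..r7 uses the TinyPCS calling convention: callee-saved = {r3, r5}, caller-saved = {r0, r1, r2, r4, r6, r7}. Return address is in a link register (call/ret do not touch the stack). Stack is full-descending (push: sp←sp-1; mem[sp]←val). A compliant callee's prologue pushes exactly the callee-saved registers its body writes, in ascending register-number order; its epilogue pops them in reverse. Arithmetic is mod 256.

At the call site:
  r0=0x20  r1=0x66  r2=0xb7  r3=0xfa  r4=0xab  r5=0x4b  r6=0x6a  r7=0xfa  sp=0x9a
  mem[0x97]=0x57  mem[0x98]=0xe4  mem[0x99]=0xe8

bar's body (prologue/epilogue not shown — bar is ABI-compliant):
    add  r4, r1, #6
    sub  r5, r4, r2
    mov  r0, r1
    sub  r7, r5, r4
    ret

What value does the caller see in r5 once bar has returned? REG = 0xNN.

prologue: push r5 → mem[0x99]=0x4b, sp=0x99
body[0] add  r4, r1, #6 → r4=0x6c
body[1] sub  r5, r4, r2 → r5=0xb5
body[2] mov  r0, r1 → r0=0x66
body[3] sub  r7, r5, r4 → r7=0x49
epilogue: pop r5=0x4b, sp=0x9a
r5 is callee-saved → restored

REG = 0x4b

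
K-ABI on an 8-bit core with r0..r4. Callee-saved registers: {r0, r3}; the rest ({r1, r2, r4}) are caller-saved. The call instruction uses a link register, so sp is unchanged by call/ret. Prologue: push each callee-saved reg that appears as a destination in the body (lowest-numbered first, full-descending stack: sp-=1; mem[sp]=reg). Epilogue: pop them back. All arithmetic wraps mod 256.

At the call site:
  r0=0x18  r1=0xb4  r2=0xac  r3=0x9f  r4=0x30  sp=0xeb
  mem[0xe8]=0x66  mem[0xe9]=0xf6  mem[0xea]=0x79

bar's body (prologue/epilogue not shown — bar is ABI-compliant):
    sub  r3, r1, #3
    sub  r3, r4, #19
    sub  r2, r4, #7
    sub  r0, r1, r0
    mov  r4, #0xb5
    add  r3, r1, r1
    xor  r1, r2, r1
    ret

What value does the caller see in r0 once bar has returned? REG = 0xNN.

REG = 0x18

prologue: push r0 -> mem[0xea]=0x18, sp=0xea
prologue: push r3 -> mem[0xe9]=0x9f, sp=0xe9
body[0] sub  r3, r1, #3 -> r3=0xb1
body[1] sub  r3, r4, #19 -> r3=0x1d
body[2] sub  r2, r4, #7 -> r2=0x29
body[3] sub  r0, r1, r0 -> r0=0x9c
body[4] mov  r4, #0xb5 -> r4=0xb5
body[5] add  r3, r1, r1 -> r3=0x68
body[6] xor  r1, r2, r1 -> r1=0x9d
epilogue: pop r3=0x9f, sp=0xea
epilogue: pop r0=0x18, sp=0xeb
r0 is callee-saved -> restored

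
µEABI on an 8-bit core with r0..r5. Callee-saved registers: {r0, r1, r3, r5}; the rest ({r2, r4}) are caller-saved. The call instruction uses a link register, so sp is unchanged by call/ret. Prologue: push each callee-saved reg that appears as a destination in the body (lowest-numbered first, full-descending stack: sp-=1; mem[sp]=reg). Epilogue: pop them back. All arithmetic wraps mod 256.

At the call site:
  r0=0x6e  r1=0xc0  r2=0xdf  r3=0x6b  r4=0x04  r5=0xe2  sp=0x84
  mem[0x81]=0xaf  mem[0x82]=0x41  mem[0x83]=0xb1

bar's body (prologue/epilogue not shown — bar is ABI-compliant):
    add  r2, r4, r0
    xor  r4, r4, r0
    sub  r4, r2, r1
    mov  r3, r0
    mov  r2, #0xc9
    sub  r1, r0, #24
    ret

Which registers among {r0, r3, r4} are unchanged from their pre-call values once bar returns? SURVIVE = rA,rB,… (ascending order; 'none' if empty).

SURVIVE = r0,r3

prologue: push r1 → mem[0x83]=0xc0, sp=0x83
prologue: push r3 → mem[0x82]=0x6b, sp=0x82
body[0] add  r2, r4, r0 → r2=0x72
body[1] xor  r4, r4, r0 → r4=0x6a
body[2] sub  r4, r2, r1 → r4=0xb2
body[3] mov  r3, r0 → r3=0x6e
body[4] mov  r2, #0xc9 → r2=0xc9
body[5] sub  r1, r0, #24 → r1=0x56
epilogue: pop r3=0x6b, sp=0x83
epilogue: pop r1=0xc0, sp=0x84
r0: callee-saved, written=False
r3: callee-saved, written=True
r4: caller-saved, written=True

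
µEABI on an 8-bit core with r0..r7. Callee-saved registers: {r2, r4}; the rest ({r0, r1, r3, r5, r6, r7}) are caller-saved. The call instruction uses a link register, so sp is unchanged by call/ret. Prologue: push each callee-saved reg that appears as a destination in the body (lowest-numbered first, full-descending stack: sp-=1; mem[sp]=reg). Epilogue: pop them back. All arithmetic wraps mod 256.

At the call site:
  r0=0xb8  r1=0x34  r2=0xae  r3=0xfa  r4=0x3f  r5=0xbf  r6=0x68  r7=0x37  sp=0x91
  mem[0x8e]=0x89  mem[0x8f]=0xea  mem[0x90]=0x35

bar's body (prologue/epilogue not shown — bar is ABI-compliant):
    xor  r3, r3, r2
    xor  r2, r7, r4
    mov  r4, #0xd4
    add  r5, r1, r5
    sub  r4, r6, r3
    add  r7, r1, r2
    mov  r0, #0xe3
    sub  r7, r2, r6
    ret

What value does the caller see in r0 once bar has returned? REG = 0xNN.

prologue: push r2 -> mem[0x90]=0xae, sp=0x90
prologue: push r4 -> mem[0x8f]=0x3f, sp=0x8f
body[0] xor  r3, r3, r2 -> r3=0x54
body[1] xor  r2, r7, r4 -> r2=0x08
body[2] mov  r4, #0xd4 -> r4=0xd4
body[3] add  r5, r1, r5 -> r5=0xf3
body[4] sub  r4, r6, r3 -> r4=0x14
body[5] add  r7, r1, r2 -> r7=0x3c
body[6] mov  r0, #0xe3 -> r0=0xe3
body[7] sub  r7, r2, r6 -> r7=0xa0
epilogue: pop r4=0x3f, sp=0x90
epilogue: pop r2=0xae, sp=0x91
r0 is caller-saved -> body value

REG = 0xe3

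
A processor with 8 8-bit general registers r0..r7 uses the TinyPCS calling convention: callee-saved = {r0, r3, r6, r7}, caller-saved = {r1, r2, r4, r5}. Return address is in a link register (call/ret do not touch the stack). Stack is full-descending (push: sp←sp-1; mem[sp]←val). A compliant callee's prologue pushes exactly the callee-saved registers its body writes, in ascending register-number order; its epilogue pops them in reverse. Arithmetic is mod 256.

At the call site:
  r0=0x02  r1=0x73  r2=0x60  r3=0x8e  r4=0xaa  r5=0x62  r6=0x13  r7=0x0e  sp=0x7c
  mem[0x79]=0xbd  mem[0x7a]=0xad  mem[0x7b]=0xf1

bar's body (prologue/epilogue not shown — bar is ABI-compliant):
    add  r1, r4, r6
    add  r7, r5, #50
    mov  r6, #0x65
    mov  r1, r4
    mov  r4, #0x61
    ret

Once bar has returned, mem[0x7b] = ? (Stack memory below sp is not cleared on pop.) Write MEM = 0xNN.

MEM = 0x13

prologue: push r6 -> mem[0x7b]=0x13, sp=0x7b
prologue: push r7 -> mem[0x7a]=0x0e, sp=0x7a
body[0] add  r1, r4, r6 -> r1=0xbd
body[1] add  r7, r5, #50 -> r7=0x94
body[2] mov  r6, #0x65 -> r6=0x65
body[3] mov  r1, r4 -> r1=0xaa
body[4] mov  r4, #0x61 -> r4=0x61
epilogue: pop r7=0x0e, sp=0x7b
epilogue: pop r6=0x13, sp=0x7c
prologue pushed ['r6', 'r7'] at ['0x7b', '0x7a']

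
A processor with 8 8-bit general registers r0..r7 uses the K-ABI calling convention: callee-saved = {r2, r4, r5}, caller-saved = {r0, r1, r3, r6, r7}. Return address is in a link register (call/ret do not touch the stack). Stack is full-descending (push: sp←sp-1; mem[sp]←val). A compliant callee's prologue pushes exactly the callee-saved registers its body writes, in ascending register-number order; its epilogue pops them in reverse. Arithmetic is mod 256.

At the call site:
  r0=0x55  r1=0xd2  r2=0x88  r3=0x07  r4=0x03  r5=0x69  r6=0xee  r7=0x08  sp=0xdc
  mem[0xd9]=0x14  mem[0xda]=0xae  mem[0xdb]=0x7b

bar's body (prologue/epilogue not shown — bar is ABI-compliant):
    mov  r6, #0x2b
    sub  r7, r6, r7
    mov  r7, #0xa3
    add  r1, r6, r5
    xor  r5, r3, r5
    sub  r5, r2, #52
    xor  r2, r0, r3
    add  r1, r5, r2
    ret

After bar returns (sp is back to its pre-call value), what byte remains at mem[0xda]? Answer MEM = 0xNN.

prologue: push r2 -> mem[0xdb]=0x88, sp=0xdb
prologue: push r5 -> mem[0xda]=0x69, sp=0xda
body[0] mov  r6, #0x2b -> r6=0x2b
body[1] sub  r7, r6, r7 -> r7=0x23
body[2] mov  r7, #0xa3 -> r7=0xa3
body[3] add  r1, r6, r5 -> r1=0x94
body[4] xor  r5, r3, r5 -> r5=0x6e
body[5] sub  r5, r2, #52 -> r5=0x54
body[6] xor  r2, r0, r3 -> r2=0x52
body[7] add  r1, r5, r2 -> r1=0xa6
epilogue: pop r5=0x69, sp=0xdb
epilogue: pop r2=0x88, sp=0xdc
prologue pushed ['r2', 'r5'] at ['0xdb', '0xda']

MEM = 0x69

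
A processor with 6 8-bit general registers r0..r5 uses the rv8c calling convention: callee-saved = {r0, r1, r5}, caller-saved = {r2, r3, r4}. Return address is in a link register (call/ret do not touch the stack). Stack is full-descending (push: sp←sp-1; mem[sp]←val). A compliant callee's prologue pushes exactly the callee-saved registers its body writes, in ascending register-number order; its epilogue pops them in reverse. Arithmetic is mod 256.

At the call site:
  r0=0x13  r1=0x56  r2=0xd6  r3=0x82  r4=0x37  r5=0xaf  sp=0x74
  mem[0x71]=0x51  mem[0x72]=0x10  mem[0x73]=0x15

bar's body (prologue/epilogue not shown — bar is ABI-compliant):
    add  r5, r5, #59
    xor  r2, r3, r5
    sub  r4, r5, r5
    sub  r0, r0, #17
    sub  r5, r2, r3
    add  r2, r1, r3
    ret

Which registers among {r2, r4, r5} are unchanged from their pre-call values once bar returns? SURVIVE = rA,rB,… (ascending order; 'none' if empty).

prologue: push r0 -> mem[0x73]=0x13, sp=0x73
prologue: push r5 -> mem[0x72]=0xaf, sp=0x72
body[0] add  r5, r5, #59 -> r5=0xea
body[1] xor  r2, r3, r5 -> r2=0x68
body[2] sub  r4, r5, r5 -> r4=0x00
body[3] sub  r0, r0, #17 -> r0=0x02
body[4] sub  r5, r2, r3 -> r5=0xe6
body[5] add  r2, r1, r3 -> r2=0xd8
epilogue: pop r5=0xaf, sp=0x73
epilogue: pop r0=0x13, sp=0x74
r2: caller-saved, written=True
r4: caller-saved, written=True
r5: callee-saved, written=True

SURVIVE = r5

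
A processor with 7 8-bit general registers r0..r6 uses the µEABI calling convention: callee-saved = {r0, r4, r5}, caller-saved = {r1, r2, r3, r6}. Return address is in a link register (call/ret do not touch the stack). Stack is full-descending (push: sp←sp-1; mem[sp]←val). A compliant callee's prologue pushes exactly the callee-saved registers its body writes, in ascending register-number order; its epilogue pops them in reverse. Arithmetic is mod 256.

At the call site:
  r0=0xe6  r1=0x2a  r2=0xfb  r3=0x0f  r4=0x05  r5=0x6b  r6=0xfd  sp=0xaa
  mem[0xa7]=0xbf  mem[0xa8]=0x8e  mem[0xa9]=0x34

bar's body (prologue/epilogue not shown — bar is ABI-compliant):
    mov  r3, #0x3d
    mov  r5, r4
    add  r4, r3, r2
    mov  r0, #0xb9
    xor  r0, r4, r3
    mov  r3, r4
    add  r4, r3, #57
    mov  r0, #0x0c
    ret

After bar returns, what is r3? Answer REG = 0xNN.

prologue: push r0 → mem[0xa9]=0xe6, sp=0xa9
prologue: push r4 → mem[0xa8]=0x05, sp=0xa8
prologue: push r5 → mem[0xa7]=0x6b, sp=0xa7
body[0] mov  r3, #0x3d → r3=0x3d
body[1] mov  r5, r4 → r5=0x05
body[2] add  r4, r3, r2 → r4=0x38
body[3] mov  r0, #0xb9 → r0=0xb9
body[4] xor  r0, r4, r3 → r0=0x05
body[5] mov  r3, r4 → r3=0x38
body[6] add  r4, r3, #57 → r4=0x71
body[7] mov  r0, #0x0c → r0=0x0c
epilogue: pop r5=0x6b, sp=0xa8
epilogue: pop r4=0x05, sp=0xa9
epilogue: pop r0=0xe6, sp=0xaa
r3 is caller-saved → body value

REG = 0x38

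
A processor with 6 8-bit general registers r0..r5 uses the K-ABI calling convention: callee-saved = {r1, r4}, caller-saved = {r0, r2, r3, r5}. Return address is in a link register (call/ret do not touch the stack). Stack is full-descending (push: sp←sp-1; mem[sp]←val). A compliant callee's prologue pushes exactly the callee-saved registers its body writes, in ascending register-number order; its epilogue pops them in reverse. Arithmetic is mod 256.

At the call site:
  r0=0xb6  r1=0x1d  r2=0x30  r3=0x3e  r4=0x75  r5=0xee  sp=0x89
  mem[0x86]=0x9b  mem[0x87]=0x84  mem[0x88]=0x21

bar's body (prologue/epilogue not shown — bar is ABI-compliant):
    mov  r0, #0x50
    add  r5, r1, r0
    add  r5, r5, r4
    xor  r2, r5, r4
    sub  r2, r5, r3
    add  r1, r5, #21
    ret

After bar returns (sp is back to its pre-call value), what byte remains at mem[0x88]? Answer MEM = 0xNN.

prologue: push r1 → mem[0x88]=0x1d, sp=0x88
body[0] mov  r0, #0x50 → r0=0x50
body[1] add  r5, r1, r0 → r5=0x6d
body[2] add  r5, r5, r4 → r5=0xe2
body[3] xor  r2, r5, r4 → r2=0x97
body[4] sub  r2, r5, r3 → r2=0xa4
body[5] add  r1, r5, #21 → r1=0xf7
epilogue: pop r1=0x1d, sp=0x89
prologue pushed ['r1'] at ['0x88']

MEM = 0x1d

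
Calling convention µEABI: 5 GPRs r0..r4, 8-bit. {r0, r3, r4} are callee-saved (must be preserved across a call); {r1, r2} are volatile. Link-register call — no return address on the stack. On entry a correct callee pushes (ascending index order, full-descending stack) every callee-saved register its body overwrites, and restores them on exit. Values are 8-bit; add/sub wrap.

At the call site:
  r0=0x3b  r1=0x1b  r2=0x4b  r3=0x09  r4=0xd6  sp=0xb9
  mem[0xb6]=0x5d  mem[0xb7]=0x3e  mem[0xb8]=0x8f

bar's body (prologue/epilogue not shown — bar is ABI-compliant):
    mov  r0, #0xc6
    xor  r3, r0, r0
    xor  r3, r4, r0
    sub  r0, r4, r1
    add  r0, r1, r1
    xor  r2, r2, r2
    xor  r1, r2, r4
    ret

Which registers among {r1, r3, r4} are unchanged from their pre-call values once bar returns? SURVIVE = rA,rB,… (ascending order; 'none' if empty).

SURVIVE = r3,r4

prologue: push r0 -> mem[0xb8]=0x3b, sp=0xb8
prologue: push r3 -> mem[0xb7]=0x09, sp=0xb7
body[0] mov  r0, #0xc6 -> r0=0xc6
body[1] xor  r3, r0, r0 -> r3=0x00
body[2] xor  r3, r4, r0 -> r3=0x10
body[3] sub  r0, r4, r1 -> r0=0xbb
body[4] add  r0, r1, r1 -> r0=0x36
body[5] xor  r2, r2, r2 -> r2=0x00
body[6] xor  r1, r2, r4 -> r1=0xd6
epilogue: pop r3=0x09, sp=0xb8
epilogue: pop r0=0x3b, sp=0xb9
r1: caller-saved, written=True
r3: callee-saved, written=True
r4: callee-saved, written=False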